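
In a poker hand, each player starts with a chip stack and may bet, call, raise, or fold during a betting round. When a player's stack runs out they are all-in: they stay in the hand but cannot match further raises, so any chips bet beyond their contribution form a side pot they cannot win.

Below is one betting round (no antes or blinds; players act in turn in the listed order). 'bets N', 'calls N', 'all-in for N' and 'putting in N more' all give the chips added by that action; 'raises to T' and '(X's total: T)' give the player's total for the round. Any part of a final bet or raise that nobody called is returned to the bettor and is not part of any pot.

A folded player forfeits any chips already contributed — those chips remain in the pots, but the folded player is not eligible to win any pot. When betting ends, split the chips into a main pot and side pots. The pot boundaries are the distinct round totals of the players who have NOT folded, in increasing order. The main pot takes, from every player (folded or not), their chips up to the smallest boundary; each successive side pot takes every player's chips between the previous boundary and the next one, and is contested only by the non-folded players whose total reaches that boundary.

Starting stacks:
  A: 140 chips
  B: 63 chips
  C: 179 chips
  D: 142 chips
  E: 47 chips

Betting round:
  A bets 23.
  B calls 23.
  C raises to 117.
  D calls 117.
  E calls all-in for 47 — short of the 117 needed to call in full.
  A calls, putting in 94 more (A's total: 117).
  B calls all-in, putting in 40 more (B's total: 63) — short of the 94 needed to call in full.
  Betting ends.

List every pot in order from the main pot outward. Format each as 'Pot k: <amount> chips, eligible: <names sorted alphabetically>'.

Pot 1: 235 chips, eligible: A, B, C, D, E
Pot 2: 64 chips, eligible: A, B, C, D
Pot 3: 162 chips, eligible: A, C, D

Derivation:
Contributions: A=117, B=63, C=117, D=117, E=47
Pot levels (distinct totals of non-folded players): 47, 63, 117
Layer 1-47: 47 each from A, B, C, D, E = 47*5 = 235 chips; eligible A, B, C, D, E
Layer 48-63: 16 each from A, B, C, D = 16*4 = 64 chips; eligible A, B, C, D
Layer 64-117: 54 each from A, C, D = 54*3 = 162 chips; eligible A, C, D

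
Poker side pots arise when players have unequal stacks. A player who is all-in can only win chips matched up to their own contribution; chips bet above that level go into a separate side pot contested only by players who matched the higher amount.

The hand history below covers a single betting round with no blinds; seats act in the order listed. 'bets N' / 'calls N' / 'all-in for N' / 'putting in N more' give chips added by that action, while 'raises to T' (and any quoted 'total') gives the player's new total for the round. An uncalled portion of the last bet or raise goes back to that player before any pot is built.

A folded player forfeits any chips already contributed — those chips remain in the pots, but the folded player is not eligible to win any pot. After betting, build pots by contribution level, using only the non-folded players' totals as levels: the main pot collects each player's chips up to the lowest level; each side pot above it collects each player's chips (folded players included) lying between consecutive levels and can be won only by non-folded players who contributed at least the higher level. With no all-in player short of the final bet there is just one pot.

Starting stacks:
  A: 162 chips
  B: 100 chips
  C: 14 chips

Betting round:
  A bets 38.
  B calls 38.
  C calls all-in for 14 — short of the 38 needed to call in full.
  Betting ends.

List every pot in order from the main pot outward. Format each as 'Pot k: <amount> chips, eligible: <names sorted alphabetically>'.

Pot 1: 42 chips, eligible: A, B, C
Pot 2: 48 chips, eligible: A, B

Derivation:
Contributions: A=38, B=38, C=14
Pot levels (distinct totals of non-folded players): 14, 38
Layer 1-14: 14 each from A, B, C = 14*3 = 42 chips; eligible A, B, C
Layer 15-38: 24 each from A, B = 24*2 = 48 chips; eligible A, B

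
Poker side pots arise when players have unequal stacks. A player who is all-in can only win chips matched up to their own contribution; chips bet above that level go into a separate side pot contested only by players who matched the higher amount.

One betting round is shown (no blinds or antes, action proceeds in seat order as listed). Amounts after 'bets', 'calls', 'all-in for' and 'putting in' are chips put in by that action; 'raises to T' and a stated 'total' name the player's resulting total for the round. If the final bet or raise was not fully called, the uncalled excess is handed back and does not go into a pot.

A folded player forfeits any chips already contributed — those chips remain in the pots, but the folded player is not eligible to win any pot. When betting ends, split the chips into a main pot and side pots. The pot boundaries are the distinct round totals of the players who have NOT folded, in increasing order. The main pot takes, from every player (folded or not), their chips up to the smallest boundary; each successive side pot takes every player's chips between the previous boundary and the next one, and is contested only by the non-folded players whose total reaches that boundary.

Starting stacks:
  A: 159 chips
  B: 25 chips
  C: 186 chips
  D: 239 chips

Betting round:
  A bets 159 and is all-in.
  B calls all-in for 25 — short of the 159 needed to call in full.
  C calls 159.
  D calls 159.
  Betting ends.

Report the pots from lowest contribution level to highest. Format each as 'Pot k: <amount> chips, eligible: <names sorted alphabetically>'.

Pot 1: 100 chips, eligible: A, B, C, D
Pot 2: 402 chips, eligible: A, C, D

Derivation:
Contributions: A=159, B=25, C=159, D=159
Pot levels (distinct totals of non-folded players): 25, 159
Layer 1-25: 25 each from A, B, C, D = 25*4 = 100 chips; eligible A, B, C, D
Layer 26-159: 134 each from A, C, D = 134*3 = 402 chips; eligible A, C, D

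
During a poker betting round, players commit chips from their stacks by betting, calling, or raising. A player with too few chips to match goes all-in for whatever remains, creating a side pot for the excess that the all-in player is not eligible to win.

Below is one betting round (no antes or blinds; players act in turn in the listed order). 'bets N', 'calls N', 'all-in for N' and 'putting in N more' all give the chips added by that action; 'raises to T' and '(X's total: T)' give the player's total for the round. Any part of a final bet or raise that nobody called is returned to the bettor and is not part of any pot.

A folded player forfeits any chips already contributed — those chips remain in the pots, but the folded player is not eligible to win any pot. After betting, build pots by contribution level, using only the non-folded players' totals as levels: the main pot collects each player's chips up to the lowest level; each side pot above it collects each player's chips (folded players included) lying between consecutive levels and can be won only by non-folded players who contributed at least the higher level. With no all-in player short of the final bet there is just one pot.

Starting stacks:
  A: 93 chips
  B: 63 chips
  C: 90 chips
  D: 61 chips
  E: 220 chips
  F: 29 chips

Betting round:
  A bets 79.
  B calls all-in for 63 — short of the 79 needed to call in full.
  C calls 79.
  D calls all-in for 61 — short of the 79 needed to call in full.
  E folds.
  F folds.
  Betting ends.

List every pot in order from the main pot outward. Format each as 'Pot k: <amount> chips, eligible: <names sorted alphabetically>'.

Pot 1: 244 chips, eligible: A, B, C, D
Pot 2: 6 chips, eligible: A, B, C
Pot 3: 32 chips, eligible: A, C

Derivation:
Contributions: A=79, B=63, C=79, D=61
Folded: E, F
Pot levels (distinct totals of non-folded players): 61, 63, 79
Layer 1-61: 61 each from A, B, C, D = 61*4 = 244 chips; eligible A, B, C, D
Layer 62-63: 2 each from A, B, C = 2*3 = 6 chips; eligible A, B, C
Layer 64-79: 16 each from A, C = 16*2 = 32 chips; eligible A, C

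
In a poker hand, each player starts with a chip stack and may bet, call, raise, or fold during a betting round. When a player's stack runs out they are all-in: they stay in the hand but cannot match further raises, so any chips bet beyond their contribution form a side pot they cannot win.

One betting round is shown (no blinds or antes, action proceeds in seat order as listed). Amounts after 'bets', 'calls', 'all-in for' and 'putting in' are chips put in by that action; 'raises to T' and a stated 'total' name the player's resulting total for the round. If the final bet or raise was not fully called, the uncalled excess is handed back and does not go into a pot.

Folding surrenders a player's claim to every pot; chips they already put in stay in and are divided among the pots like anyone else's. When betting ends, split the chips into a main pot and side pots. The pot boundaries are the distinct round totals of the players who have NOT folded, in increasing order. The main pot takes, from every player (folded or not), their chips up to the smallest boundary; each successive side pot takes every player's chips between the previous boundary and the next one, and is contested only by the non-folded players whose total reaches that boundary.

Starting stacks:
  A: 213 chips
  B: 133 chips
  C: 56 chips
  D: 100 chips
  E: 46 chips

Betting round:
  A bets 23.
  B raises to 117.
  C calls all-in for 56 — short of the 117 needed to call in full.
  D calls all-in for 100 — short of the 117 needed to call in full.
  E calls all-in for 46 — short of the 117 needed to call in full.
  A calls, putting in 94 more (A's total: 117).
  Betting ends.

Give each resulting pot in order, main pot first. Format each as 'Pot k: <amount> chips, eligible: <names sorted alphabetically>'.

Contributions: A=117, B=117, C=56, D=100, E=46
Pot levels (distinct totals of non-folded players): 46, 56, 100, 117
Layer 1-46: 46 each from A, B, C, D, E = 46*5 = 230 chips; eligible A, B, C, D, E
Layer 47-56: 10 each from A, B, C, D = 10*4 = 40 chips; eligible A, B, C, D
Layer 57-100: 44 each from A, B, D = 44*3 = 132 chips; eligible A, B, D
Layer 101-117: 17 each from A, B = 17*2 = 34 chips; eligible A, B

Pot 1: 230 chips, eligible: A, B, C, D, E
Pot 2: 40 chips, eligible: A, B, C, D
Pot 3: 132 chips, eligible: A, B, D
Pot 4: 34 chips, eligible: A, B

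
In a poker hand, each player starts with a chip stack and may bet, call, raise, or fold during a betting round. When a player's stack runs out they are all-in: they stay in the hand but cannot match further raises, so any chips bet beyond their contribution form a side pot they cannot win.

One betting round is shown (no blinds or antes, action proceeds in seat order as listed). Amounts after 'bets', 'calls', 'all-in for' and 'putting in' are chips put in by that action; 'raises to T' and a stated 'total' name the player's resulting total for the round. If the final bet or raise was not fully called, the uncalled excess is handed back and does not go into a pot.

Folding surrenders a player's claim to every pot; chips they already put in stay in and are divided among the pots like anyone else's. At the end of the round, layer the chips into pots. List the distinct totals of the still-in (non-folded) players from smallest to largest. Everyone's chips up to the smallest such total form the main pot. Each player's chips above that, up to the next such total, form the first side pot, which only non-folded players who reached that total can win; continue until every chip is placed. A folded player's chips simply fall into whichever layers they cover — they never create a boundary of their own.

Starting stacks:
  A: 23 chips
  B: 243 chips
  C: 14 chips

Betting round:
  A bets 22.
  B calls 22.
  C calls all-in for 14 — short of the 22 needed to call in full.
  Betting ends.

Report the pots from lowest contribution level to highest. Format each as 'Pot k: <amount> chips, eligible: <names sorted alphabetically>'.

Pot 1: 42 chips, eligible: A, B, C
Pot 2: 16 chips, eligible: A, B

Derivation:
Contributions: A=22, B=22, C=14
Pot levels (distinct totals of non-folded players): 14, 22
Layer 1-14: 14 each from A, B, C = 14*3 = 42 chips; eligible A, B, C
Layer 15-22: 8 each from A, B = 8*2 = 16 chips; eligible A, B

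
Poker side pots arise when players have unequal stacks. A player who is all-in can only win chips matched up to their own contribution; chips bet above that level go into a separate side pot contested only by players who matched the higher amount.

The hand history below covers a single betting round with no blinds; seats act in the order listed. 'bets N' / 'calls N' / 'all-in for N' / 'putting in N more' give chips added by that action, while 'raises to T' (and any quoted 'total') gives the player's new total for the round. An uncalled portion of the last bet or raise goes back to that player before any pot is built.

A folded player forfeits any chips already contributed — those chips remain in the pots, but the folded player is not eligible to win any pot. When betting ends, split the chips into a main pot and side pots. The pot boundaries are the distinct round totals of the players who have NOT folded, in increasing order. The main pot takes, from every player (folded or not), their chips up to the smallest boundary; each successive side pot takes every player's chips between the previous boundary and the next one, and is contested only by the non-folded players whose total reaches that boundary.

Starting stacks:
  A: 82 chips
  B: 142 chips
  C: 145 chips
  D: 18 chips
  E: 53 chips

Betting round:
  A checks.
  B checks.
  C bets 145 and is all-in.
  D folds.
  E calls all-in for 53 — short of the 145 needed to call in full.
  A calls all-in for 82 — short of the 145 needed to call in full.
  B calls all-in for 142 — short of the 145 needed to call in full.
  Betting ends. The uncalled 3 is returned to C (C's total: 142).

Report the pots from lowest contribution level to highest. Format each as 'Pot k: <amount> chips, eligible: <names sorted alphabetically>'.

Contributions (after 3 returned to C): A=82, B=142, C=142, E=53
Folded: D
Pot levels (distinct totals of non-folded players): 53, 82, 142
Layer 1-53: 53 each from A, B, C, E = 53*4 = 212 chips; eligible A, B, C, E
Layer 54-82: 29 each from A, B, C = 29*3 = 87 chips; eligible A, B, C
Layer 83-142: 60 each from B, C = 60*2 = 120 chips; eligible B, C

Pot 1: 212 chips, eligible: A, B, C, E
Pot 2: 87 chips, eligible: A, B, C
Pot 3: 120 chips, eligible: B, C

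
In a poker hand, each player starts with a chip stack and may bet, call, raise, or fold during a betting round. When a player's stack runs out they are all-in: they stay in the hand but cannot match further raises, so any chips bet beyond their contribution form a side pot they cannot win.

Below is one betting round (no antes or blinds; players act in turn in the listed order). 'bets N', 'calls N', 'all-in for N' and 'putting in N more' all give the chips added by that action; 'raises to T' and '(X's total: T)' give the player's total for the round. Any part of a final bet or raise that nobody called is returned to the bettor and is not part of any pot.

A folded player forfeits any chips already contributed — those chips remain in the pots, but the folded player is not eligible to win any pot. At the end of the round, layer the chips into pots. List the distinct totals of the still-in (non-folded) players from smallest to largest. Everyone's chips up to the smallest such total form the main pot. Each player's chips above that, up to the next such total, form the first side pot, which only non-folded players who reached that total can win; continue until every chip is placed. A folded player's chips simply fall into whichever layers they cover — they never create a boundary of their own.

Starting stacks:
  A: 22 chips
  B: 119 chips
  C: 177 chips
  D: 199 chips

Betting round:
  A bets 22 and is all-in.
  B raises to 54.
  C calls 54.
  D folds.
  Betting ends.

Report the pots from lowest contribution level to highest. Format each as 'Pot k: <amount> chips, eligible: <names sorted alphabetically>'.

Pot 1: 66 chips, eligible: A, B, C
Pot 2: 64 chips, eligible: B, C

Derivation:
Contributions: A=22, B=54, C=54
Folded: D
Pot levels (distinct totals of non-folded players): 22, 54
Layer 1-22: 22 each from A, B, C = 22*3 = 66 chips; eligible A, B, C
Layer 23-54: 32 each from B, C = 32*2 = 64 chips; eligible B, C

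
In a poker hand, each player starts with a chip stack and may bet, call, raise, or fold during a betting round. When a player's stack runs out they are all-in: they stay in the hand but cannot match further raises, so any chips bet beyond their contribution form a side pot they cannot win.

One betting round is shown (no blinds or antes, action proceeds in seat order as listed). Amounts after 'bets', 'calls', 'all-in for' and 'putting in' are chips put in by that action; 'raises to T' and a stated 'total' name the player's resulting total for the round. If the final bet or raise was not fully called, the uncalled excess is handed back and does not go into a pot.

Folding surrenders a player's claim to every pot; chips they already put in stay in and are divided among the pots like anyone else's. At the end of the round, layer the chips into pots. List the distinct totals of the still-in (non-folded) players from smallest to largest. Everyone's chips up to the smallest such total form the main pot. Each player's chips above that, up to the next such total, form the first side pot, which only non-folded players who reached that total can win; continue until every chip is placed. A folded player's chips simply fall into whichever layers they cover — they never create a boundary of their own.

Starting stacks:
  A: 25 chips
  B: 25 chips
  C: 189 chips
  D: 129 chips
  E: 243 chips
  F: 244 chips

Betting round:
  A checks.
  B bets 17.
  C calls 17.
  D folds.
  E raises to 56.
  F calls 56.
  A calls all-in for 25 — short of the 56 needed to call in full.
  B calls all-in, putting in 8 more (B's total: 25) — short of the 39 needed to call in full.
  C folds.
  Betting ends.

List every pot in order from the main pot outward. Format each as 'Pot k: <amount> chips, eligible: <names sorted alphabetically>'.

Pot 1: 117 chips, eligible: A, B, E, F
Pot 2: 62 chips, eligible: E, F

Derivation:
Contributions: A=25, B=25, C=17, E=56, F=56
Folded: C, D
Pot levels (distinct totals of non-folded players): 25, 56
Layer 1-25: A 25 + B 25 + C 17 + E 25 + F 25 = 117 chips; eligible A, B, E, F
Layer 26-56: 31 each from E, F = 31*2 = 62 chips; eligible E, F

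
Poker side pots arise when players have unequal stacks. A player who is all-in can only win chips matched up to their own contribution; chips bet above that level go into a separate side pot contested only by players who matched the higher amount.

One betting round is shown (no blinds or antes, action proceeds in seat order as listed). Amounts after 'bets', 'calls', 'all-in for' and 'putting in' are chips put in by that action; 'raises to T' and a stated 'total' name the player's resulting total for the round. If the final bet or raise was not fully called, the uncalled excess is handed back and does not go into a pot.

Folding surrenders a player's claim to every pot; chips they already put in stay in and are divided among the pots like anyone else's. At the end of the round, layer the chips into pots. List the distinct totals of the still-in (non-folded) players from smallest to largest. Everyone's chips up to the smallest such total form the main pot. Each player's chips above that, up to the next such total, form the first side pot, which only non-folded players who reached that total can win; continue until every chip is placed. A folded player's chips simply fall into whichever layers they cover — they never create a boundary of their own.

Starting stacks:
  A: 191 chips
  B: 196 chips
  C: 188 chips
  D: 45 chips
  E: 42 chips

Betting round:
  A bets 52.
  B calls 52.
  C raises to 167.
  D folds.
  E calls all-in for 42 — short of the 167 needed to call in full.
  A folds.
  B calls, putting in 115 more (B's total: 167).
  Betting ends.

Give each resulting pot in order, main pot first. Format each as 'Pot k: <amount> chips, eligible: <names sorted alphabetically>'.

Contributions: A=52, B=167, C=167, E=42
Folded: A, D
Pot levels (distinct totals of non-folded players): 42, 167
Layer 1-42: 42 each from A, B, C, E = 42*4 = 168 chips; eligible B, C, E
Layer 43-167: A 10 + B 125 + C 125 = 260 chips; eligible B, C

Pot 1: 168 chips, eligible: B, C, E
Pot 2: 260 chips, eligible: B, C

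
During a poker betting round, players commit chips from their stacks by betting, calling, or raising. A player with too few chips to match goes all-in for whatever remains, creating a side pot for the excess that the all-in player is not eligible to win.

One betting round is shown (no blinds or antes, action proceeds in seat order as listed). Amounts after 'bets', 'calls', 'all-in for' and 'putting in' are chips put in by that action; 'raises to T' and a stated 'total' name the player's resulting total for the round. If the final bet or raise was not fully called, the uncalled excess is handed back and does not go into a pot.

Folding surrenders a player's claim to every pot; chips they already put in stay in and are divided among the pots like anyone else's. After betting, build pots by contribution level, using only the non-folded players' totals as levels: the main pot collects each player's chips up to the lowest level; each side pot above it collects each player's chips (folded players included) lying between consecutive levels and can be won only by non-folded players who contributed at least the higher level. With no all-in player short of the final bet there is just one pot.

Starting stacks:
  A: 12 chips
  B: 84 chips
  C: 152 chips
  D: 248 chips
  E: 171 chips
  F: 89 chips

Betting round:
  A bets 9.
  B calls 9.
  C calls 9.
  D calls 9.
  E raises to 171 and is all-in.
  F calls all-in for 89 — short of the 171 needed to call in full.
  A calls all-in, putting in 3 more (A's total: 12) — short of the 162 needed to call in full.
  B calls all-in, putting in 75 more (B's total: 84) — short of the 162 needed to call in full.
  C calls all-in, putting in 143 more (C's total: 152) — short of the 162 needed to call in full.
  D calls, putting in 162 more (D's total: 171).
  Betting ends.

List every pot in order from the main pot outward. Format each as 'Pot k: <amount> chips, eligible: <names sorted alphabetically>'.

Contributions: A=12, B=84, C=152, D=171, E=171, F=89
Pot levels (distinct totals of non-folded players): 12, 84, 89, 152, 171
Layer 1-12: 12 each from A, B, C, D, E, F = 12*6 = 72 chips; eligible A, B, C, D, E, F
Layer 13-84: 72 each from B, C, D, E, F = 72*5 = 360 chips; eligible B, C, D, E, F
Layer 85-89: 5 each from C, D, E, F = 5*4 = 20 chips; eligible C, D, E, F
Layer 90-152: 63 each from C, D, E = 63*3 = 189 chips; eligible C, D, E
Layer 153-171: 19 each from D, E = 19*2 = 38 chips; eligible D, E

Pot 1: 72 chips, eligible: A, B, C, D, E, F
Pot 2: 360 chips, eligible: B, C, D, E, F
Pot 3: 20 chips, eligible: C, D, E, F
Pot 4: 189 chips, eligible: C, D, E
Pot 5: 38 chips, eligible: D, E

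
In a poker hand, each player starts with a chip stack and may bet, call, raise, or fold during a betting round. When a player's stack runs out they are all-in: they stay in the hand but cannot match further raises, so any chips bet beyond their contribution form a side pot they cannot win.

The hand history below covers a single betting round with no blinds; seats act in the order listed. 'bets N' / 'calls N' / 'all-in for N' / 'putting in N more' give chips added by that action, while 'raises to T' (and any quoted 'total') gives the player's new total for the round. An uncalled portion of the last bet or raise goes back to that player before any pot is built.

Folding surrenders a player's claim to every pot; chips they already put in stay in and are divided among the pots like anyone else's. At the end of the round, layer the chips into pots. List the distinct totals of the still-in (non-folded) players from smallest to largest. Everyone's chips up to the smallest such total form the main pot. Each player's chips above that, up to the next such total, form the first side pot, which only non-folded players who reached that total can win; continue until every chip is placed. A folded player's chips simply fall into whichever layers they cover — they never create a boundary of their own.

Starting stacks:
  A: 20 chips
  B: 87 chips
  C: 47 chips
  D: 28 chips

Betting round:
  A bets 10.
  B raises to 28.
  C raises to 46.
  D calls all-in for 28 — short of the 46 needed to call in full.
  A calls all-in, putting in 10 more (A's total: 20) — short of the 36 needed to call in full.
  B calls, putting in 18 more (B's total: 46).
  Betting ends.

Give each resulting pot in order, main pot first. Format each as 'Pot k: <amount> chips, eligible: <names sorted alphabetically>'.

Contributions: A=20, B=46, C=46, D=28
Pot levels (distinct totals of non-folded players): 20, 28, 46
Layer 1-20: 20 each from A, B, C, D = 20*4 = 80 chips; eligible A, B, C, D
Layer 21-28: 8 each from B, C, D = 8*3 = 24 chips; eligible B, C, D
Layer 29-46: 18 each from B, C = 18*2 = 36 chips; eligible B, C

Pot 1: 80 chips, eligible: A, B, C, D
Pot 2: 24 chips, eligible: B, C, D
Pot 3: 36 chips, eligible: B, C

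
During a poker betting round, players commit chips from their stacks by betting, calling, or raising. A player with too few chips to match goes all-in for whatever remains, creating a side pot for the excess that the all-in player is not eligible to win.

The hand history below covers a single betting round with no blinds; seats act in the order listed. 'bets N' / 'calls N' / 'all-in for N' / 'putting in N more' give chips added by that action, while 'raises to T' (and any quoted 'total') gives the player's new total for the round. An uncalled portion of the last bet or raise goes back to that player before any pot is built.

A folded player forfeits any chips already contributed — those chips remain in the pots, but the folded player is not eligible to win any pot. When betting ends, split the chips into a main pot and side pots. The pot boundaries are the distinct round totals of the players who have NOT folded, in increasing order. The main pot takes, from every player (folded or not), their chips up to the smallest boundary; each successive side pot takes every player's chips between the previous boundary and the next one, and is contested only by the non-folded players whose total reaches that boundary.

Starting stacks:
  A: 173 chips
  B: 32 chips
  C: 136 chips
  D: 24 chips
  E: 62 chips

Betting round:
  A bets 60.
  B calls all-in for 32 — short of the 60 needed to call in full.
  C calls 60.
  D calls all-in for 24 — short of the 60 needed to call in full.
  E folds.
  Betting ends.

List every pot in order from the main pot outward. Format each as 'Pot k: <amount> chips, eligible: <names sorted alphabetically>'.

Contributions: A=60, B=32, C=60, D=24
Folded: E
Pot levels (distinct totals of non-folded players): 24, 32, 60
Layer 1-24: 24 each from A, B, C, D = 24*4 = 96 chips; eligible A, B, C, D
Layer 25-32: 8 each from A, B, C = 8*3 = 24 chips; eligible A, B, C
Layer 33-60: 28 each from A, C = 28*2 = 56 chips; eligible A, C

Pot 1: 96 chips, eligible: A, B, C, D
Pot 2: 24 chips, eligible: A, B, C
Pot 3: 56 chips, eligible: A, C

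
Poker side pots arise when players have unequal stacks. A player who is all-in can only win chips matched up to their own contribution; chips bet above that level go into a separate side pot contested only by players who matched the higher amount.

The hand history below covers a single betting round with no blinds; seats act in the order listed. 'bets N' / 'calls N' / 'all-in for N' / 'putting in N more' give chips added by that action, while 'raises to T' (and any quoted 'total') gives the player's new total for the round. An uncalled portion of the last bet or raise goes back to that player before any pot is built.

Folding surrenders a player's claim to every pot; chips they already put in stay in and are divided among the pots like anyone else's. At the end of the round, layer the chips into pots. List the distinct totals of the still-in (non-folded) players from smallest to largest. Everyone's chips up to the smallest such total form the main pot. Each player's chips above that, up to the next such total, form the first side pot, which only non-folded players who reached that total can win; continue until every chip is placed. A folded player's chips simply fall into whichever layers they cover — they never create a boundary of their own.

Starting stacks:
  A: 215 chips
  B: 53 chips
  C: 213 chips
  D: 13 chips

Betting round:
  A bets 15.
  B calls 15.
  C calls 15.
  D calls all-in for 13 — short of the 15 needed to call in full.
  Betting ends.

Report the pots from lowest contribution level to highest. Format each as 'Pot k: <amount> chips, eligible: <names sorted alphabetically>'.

Pot 1: 52 chips, eligible: A, B, C, D
Pot 2: 6 chips, eligible: A, B, C

Derivation:
Contributions: A=15, B=15, C=15, D=13
Pot levels (distinct totals of non-folded players): 13, 15
Layer 1-13: 13 each from A, B, C, D = 13*4 = 52 chips; eligible A, B, C, D
Layer 14-15: 2 each from A, B, C = 2*3 = 6 chips; eligible A, B, C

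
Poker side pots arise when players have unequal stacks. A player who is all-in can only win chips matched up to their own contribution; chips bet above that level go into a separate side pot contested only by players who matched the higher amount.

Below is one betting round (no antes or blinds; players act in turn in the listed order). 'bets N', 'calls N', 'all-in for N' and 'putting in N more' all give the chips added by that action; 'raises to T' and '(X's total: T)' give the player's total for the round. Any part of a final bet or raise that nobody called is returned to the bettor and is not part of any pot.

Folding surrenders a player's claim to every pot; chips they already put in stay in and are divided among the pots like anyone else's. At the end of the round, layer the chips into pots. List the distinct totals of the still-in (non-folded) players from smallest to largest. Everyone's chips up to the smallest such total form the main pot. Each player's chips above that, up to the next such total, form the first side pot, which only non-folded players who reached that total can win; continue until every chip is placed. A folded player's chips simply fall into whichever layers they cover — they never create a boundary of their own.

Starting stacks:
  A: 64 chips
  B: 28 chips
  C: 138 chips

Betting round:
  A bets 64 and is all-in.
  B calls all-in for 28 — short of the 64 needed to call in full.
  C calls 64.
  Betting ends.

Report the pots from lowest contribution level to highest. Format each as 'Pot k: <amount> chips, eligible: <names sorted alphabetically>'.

Pot 1: 84 chips, eligible: A, B, C
Pot 2: 72 chips, eligible: A, C

Derivation:
Contributions: A=64, B=28, C=64
Pot levels (distinct totals of non-folded players): 28, 64
Layer 1-28: 28 each from A, B, C = 28*3 = 84 chips; eligible A, B, C
Layer 29-64: 36 each from A, C = 36*2 = 72 chips; eligible A, C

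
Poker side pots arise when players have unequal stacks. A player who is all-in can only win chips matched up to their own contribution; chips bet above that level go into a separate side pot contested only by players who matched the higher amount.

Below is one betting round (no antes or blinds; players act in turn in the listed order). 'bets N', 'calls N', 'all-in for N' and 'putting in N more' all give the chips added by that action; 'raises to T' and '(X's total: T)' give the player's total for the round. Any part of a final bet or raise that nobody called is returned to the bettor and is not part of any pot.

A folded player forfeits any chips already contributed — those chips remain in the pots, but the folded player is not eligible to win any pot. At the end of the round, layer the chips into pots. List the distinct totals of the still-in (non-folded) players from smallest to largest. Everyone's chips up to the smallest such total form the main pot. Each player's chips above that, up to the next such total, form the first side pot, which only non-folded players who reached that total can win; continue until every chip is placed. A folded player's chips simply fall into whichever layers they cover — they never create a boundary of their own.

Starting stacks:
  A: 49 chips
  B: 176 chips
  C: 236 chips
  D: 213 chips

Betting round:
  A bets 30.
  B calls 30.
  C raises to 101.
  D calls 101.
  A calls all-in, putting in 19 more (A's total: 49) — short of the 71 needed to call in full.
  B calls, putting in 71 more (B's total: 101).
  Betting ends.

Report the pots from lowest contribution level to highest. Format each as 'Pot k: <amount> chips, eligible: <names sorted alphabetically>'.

Pot 1: 196 chips, eligible: A, B, C, D
Pot 2: 156 chips, eligible: B, C, D

Derivation:
Contributions: A=49, B=101, C=101, D=101
Pot levels (distinct totals of non-folded players): 49, 101
Layer 1-49: 49 each from A, B, C, D = 49*4 = 196 chips; eligible A, B, C, D
Layer 50-101: 52 each from B, C, D = 52*3 = 156 chips; eligible B, C, D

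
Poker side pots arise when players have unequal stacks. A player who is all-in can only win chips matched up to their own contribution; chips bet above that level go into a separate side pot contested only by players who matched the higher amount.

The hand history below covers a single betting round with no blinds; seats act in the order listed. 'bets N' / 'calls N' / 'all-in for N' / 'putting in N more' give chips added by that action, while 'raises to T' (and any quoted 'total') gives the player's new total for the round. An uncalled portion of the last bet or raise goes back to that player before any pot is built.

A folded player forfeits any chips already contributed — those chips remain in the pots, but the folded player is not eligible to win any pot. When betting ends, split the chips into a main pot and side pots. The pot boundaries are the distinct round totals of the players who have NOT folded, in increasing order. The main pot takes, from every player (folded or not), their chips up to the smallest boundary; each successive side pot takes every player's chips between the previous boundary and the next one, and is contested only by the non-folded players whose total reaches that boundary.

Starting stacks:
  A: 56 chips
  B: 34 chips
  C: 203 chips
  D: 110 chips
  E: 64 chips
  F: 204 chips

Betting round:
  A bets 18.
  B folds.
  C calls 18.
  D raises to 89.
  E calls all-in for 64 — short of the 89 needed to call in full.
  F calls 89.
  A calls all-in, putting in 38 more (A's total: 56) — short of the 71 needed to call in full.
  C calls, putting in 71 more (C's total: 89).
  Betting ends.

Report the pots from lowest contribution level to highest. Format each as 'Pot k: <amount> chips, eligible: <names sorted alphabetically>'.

Pot 1: 280 chips, eligible: A, C, D, E, F
Pot 2: 32 chips, eligible: C, D, E, F
Pot 3: 75 chips, eligible: C, D, F

Derivation:
Contributions: A=56, C=89, D=89, E=64, F=89
Folded: B
Pot levels (distinct totals of non-folded players): 56, 64, 89
Layer 1-56: 56 each from A, C, D, E, F = 56*5 = 280 chips; eligible A, C, D, E, F
Layer 57-64: 8 each from C, D, E, F = 8*4 = 32 chips; eligible C, D, E, F
Layer 65-89: 25 each from C, D, F = 25*3 = 75 chips; eligible C, D, F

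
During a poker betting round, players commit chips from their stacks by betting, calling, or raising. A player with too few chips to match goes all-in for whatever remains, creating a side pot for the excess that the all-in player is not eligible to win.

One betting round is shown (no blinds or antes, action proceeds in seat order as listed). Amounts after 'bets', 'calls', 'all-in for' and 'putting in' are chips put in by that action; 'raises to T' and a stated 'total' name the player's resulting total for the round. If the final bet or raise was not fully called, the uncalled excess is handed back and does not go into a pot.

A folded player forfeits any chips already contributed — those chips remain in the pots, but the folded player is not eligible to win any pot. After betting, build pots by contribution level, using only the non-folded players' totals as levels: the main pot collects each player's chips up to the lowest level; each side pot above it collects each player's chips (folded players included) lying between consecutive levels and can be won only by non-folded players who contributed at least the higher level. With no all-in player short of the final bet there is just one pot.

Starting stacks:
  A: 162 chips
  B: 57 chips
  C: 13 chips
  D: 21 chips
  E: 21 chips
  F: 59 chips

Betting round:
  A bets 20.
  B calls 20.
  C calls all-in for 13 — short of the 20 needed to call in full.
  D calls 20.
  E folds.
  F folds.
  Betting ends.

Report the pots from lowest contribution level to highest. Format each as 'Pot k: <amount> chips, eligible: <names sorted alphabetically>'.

Contributions: A=20, B=20, C=13, D=20
Folded: E, F
Pot levels (distinct totals of non-folded players): 13, 20
Layer 1-13: 13 each from A, B, C, D = 13*4 = 52 chips; eligible A, B, C, D
Layer 14-20: 7 each from A, B, D = 7*3 = 21 chips; eligible A, B, D

Pot 1: 52 chips, eligible: A, B, C, D
Pot 2: 21 chips, eligible: A, B, D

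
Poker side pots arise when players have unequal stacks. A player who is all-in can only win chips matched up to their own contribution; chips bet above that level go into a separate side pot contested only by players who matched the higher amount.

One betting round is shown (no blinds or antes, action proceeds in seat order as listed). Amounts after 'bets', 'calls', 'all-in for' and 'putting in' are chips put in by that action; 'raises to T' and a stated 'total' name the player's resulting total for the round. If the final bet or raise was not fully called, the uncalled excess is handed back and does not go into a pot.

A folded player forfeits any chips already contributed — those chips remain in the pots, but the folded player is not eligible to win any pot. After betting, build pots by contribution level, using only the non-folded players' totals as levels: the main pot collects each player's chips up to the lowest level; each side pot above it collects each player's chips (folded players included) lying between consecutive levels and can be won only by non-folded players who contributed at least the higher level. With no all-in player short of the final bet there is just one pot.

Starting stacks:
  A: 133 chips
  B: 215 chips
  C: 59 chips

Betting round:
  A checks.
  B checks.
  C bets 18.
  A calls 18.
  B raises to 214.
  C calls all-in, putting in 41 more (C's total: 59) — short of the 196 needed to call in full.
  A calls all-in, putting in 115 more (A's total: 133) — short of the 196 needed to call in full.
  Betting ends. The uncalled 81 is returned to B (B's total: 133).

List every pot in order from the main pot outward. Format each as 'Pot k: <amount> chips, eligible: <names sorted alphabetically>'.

Pot 1: 177 chips, eligible: A, B, C
Pot 2: 148 chips, eligible: A, B

Derivation:
Contributions (after 81 returned to B): A=133, B=133, C=59
Pot levels (distinct totals of non-folded players): 59, 133
Layer 1-59: 59 each from A, B, C = 59*3 = 177 chips; eligible A, B, C
Layer 60-133: 74 each from A, B = 74*2 = 148 chips; eligible A, B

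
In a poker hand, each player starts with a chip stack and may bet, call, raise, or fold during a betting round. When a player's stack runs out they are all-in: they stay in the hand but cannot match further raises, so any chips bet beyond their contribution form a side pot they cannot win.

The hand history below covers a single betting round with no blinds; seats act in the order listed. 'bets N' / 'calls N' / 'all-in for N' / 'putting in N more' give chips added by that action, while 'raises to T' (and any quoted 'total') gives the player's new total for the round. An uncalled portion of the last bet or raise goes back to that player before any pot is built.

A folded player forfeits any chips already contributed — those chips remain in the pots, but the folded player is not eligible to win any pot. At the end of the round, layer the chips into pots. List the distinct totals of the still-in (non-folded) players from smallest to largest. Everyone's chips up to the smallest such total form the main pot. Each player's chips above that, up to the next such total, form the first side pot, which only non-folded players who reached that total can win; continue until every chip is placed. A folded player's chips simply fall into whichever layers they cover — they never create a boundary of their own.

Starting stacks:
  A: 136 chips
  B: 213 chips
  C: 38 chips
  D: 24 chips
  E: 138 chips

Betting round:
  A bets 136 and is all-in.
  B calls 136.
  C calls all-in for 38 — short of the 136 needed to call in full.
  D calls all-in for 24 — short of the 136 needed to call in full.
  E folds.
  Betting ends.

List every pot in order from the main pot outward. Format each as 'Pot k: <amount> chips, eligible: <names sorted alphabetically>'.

Pot 1: 96 chips, eligible: A, B, C, D
Pot 2: 42 chips, eligible: A, B, C
Pot 3: 196 chips, eligible: A, B

Derivation:
Contributions: A=136, B=136, C=38, D=24
Folded: E
Pot levels (distinct totals of non-folded players): 24, 38, 136
Layer 1-24: 24 each from A, B, C, D = 24*4 = 96 chips; eligible A, B, C, D
Layer 25-38: 14 each from A, B, C = 14*3 = 42 chips; eligible A, B, C
Layer 39-136: 98 each from A, B = 98*2 = 196 chips; eligible A, B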